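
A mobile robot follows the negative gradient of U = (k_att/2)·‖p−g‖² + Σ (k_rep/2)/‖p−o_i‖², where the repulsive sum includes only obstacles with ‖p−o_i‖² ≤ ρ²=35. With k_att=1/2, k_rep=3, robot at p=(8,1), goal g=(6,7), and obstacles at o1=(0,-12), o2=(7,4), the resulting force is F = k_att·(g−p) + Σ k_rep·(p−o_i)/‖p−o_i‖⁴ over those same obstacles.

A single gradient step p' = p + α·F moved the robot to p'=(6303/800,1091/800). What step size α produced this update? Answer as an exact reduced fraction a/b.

α = 1/8

F_att = 1/2·(g−p) = 1/2·(-2,6) = (-1.0000,3.0000)
o1: d²=233 > ρ²=35 → inactive
o2: d²=10 ≤ ρ²=35; F_rep = 3·(1,-3)/10² = (0.0300,-0.0900)
F = F_att + ΣF_rep = (-0.9700,2.9100)
Δp = p'−p = (-0.1212,0.3638); α = Δx/Fx = (-97/800) / (-97/100) = 1/8
check: Δy/Fy = (291/800) / (291/100) = 1/8 ✓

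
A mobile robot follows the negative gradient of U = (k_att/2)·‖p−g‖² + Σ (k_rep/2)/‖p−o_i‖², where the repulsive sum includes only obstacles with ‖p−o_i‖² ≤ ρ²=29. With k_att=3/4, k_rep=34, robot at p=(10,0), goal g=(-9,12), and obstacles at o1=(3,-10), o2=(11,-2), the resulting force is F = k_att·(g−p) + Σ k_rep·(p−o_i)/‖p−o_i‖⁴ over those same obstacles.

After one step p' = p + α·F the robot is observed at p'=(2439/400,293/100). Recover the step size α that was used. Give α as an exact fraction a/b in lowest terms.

α = 1/4

F_att = 3/4·(g−p) = 3/4·(-19,12) = (-14.2500,9.0000)
o1: d²=149 > ρ²=29 → inactive
o2: d²=5 ≤ ρ²=29; F_rep = 34·(-1,2)/5² = (-1.3600,2.7200)
F = F_att + ΣF_rep = (-15.6100,11.7200)
Δp = p'−p = (-3.9025,2.9300); α = Δx/Fx = (-1561/400) / (-1561/100) = 1/4
check: Δy/Fy = (293/100) / (293/25) = 1/4 ✓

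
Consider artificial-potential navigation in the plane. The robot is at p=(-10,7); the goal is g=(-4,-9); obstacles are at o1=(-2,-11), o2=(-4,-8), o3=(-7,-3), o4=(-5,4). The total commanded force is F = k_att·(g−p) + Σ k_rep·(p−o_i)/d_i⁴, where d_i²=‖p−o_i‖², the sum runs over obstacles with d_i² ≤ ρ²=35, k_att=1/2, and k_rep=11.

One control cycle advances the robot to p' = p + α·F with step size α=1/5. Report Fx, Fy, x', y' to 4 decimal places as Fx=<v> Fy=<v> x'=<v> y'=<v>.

F_att = 1/2·(g−p) = 1/2·(6,-16) = (3.0000,-8.0000)
o1: d²=388 > ρ²=35 → inactive
o2: d²=261 > ρ²=35 → inactive
o3: d²=109 > ρ²=35 → inactive
o4: d²=34 ≤ ρ²=35; F_rep = 11·(-5,3)/34² = (-0.0476,0.0285)
F = F_att + ΣF_rep = (2.9524,-7.9715)
p' = p + 1/5·F = (-9.4095,5.4057)

Fx=2.9524 Fy=-7.9715 x'=-9.4095 y'=5.4057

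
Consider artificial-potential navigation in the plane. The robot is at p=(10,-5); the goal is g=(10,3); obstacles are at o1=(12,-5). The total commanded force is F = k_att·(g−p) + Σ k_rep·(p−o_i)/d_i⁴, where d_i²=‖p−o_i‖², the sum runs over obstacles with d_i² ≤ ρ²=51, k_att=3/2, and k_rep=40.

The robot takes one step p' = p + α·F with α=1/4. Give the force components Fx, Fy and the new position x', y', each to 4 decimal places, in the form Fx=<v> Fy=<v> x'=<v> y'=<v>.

F_att = 3/2·(g−p) = 3/2·(0,8) = (0.0000,12.0000)
o1: d²=4 ≤ ρ²=51; F_rep = 40·(-2,0)/4² = (-5.0000,0.0000)
F = F_att + ΣF_rep = (-5.0000,12.0000)
p' = p + 1/4·F = (8.7500,-2.0000)

Fx=-5.0000 Fy=12.0000 x'=8.7500 y'=-2.0000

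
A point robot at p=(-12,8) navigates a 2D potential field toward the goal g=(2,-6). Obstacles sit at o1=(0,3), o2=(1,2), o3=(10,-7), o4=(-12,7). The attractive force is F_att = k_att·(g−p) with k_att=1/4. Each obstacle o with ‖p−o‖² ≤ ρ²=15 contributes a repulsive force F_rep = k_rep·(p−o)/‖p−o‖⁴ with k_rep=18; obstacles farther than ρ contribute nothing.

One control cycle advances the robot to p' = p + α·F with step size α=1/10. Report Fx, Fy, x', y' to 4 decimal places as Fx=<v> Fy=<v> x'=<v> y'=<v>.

F_att = 1/4·(g−p) = 1/4·(14,-14) = (3.5000,-3.5000)
o1: d²=169 > ρ²=15 → inactive
o2: d²=205 > ρ²=15 → inactive
o3: d²=709 > ρ²=15 → inactive
o4: d²=1 ≤ ρ²=15; F_rep = 18·(0,1)/1² = (0.0000,18.0000)
F = F_att + ΣF_rep = (3.5000,14.5000)
p' = p + 1/10·F = (-11.6500,9.4500)

Fx=3.5000 Fy=14.5000 x'=-11.6500 y'=9.4500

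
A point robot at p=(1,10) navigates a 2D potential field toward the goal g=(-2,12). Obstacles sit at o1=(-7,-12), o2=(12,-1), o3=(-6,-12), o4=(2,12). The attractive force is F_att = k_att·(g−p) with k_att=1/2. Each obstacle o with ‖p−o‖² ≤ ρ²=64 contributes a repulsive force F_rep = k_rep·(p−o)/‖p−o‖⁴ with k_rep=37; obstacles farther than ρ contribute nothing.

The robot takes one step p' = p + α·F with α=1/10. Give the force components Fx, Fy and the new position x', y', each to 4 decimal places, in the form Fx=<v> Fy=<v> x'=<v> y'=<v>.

Fx=-2.9800 Fy=-1.9600 x'=0.7020 y'=9.8040

F_att = 1/2·(g−p) = 1/2·(-3,2) = (-1.5000,1.0000)
o1: d²=548 > ρ²=64 → inactive
o2: d²=242 > ρ²=64 → inactive
o3: d²=533 > ρ²=64 → inactive
o4: d²=5 ≤ ρ²=64; F_rep = 37·(-1,-2)/5² = (-1.4800,-2.9600)
F = F_att + ΣF_rep = (-2.9800,-1.9600)
p' = p + 1/10·F = (0.7020,9.8040)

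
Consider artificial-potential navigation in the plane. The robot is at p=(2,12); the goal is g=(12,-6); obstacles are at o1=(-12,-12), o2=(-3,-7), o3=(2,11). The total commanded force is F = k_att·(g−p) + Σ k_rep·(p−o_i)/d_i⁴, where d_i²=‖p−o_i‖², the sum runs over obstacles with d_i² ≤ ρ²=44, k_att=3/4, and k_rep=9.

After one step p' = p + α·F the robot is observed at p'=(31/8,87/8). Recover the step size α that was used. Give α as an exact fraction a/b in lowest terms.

F_att = 3/4·(g−p) = 3/4·(10,-18) = (7.5000,-13.5000)
o1: d²=772 > ρ²=44 → inactive
o2: d²=386 > ρ²=44 → inactive
o3: d²=1 ≤ ρ²=44; F_rep = 9·(0,1)/1² = (0.0000,9.0000)
F = F_att + ΣF_rep = (7.5000,-4.5000)
Δp = p'−p = (1.8750,-1.1250); α = Δx/Fx = (15/8) / (15/2) = 1/4
check: Δy/Fy = (-9/8) / (-9/2) = 1/4 ✓

α = 1/4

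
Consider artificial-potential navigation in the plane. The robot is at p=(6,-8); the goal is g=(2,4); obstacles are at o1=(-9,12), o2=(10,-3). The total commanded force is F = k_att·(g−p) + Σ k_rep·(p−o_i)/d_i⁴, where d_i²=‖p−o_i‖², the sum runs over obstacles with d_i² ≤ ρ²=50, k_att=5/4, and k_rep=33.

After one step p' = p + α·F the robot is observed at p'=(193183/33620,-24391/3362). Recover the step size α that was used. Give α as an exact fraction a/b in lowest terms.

F_att = 5/4·(g−p) = 5/4·(-4,12) = (-5.0000,15.0000)
o1: d²=625 > ρ²=50 → inactive
o2: d²=41 ≤ ρ²=50; F_rep = 33·(-4,-5)/41² = (-0.0785,-0.0982)
F = F_att + ΣF_rep = (-5.0785,14.9018)
Δp = p'−p = (-0.2539,0.7451); α = Δx/Fx = (-8537/33620) / (-8537/1681) = 1/20
check: Δy/Fy = (2505/3362) / (25050/1681) = 1/20 ✓

α = 1/20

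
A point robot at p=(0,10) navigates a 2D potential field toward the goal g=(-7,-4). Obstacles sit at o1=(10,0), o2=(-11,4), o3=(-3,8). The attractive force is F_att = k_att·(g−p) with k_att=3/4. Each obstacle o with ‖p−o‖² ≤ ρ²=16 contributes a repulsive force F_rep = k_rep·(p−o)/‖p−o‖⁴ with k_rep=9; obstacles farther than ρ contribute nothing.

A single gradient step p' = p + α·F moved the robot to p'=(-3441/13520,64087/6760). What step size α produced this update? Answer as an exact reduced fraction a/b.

α = 1/20

F_att = 3/4·(g−p) = 3/4·(-7,-14) = (-5.2500,-10.5000)
o1: d²=200 > ρ²=16 → inactive
o2: d²=157 > ρ²=16 → inactive
o3: d²=13 ≤ ρ²=16; F_rep = 9·(3,2)/13² = (0.1598,0.1065)
F = F_att + ΣF_rep = (-5.0902,-10.3935)
Δp = p'−p = (-0.2545,-0.5197); α = Δx/Fx = (-3441/13520) / (-3441/676) = 1/20
check: Δy/Fy = (-3513/6760) / (-3513/338) = 1/20 ✓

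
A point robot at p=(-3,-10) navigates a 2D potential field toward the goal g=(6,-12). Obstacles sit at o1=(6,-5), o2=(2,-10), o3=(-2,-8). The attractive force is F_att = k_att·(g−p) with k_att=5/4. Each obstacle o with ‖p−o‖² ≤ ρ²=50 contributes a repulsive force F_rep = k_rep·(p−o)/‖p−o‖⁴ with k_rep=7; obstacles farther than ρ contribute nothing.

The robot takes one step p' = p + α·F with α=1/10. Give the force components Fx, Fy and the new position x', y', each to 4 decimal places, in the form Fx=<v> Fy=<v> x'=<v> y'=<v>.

F_att = 5/4·(g−p) = 5/4·(9,-2) = (11.2500,-2.5000)
o1: d²=106 > ρ²=50 → inactive
o2: d²=25 ≤ ρ²=50; F_rep = 7·(-5,0)/25² = (-0.0560,0.0000)
o3: d²=5 ≤ ρ²=50; F_rep = 7·(-1,-2)/5² = (-0.2800,-0.5600)
F = F_att + ΣF_rep = (10.9140,-3.0600)
p' = p + 1/10·F = (-1.9086,-10.3060)

Fx=10.9140 Fy=-3.0600 x'=-1.9086 y'=-10.3060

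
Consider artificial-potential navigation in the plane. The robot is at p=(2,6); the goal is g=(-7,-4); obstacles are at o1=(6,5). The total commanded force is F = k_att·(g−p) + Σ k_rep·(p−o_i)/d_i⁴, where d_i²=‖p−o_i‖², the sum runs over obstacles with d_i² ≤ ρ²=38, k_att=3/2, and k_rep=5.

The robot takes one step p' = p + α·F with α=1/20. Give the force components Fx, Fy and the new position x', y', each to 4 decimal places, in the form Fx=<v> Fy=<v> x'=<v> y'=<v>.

Fx=-13.5692 Fy=-14.9827 x'=1.3215 y'=5.2509

F_att = 3/2·(g−p) = 3/2·(-9,-10) = (-13.5000,-15.0000)
o1: d²=17 ≤ ρ²=38; F_rep = 5·(-4,1)/17² = (-0.0692,0.0173)
F = F_att + ΣF_rep = (-13.5692,-14.9827)
p' = p + 1/20·F = (1.3215,5.2509)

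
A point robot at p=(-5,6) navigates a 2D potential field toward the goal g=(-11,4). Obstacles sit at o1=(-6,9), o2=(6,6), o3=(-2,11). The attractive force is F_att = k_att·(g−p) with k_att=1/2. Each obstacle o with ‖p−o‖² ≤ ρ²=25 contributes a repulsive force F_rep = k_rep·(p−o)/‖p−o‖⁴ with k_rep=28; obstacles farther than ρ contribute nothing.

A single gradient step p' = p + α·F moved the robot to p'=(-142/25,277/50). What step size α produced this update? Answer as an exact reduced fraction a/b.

α = 1/4

F_att = 1/2·(g−p) = 1/2·(-6,-2) = (-3.0000,-1.0000)
o1: d²=10 ≤ ρ²=25; F_rep = 28·(1,-3)/10² = (0.2800,-0.8400)
o2: d²=121 > ρ²=25 → inactive
o3: d²=34 > ρ²=25 → inactive
F = F_att + ΣF_rep = (-2.7200,-1.8400)
Δp = p'−p = (-0.6800,-0.4600); α = Δx/Fx = (-17/25) / (-68/25) = 1/4
check: Δy/Fy = (-23/50) / (-46/25) = 1/4 ✓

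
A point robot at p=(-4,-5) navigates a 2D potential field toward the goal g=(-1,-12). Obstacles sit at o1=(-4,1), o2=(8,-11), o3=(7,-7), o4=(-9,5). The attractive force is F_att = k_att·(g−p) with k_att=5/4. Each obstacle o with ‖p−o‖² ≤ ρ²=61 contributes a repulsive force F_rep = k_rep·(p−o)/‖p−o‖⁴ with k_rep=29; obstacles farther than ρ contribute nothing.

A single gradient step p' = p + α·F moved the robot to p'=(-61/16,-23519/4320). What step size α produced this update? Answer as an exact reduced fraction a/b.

α = 1/20

F_att = 5/4·(g−p) = 5/4·(3,-7) = (3.7500,-8.7500)
o1: d²=36 ≤ ρ²=61; F_rep = 29·(0,-6)/36² = (0.0000,-0.1343)
o2: d²=180 > ρ²=61 → inactive
o3: d²=125 > ρ²=61 → inactive
o4: d²=125 > ρ²=61 → inactive
F = F_att + ΣF_rep = (3.7500,-8.8843)
Δp = p'−p = (0.1875,-0.4442); α = Δx/Fx = (3/16) / (15/4) = 1/20
check: Δy/Fy = (-1919/4320) / (-1919/216) = 1/20 ✓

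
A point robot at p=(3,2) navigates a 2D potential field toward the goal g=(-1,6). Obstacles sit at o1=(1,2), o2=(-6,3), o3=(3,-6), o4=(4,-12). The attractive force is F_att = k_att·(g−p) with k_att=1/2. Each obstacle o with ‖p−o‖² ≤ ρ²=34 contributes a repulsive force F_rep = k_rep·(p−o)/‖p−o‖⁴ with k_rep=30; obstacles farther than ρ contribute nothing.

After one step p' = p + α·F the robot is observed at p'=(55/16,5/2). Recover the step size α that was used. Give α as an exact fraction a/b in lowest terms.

F_att = 1/2·(g−p) = 1/2·(-4,4) = (-2.0000,2.0000)
o1: d²=4 ≤ ρ²=34; F_rep = 30·(2,0)/4² = (3.7500,0.0000)
o2: d²=82 > ρ²=34 → inactive
o3: d²=64 > ρ²=34 → inactive
o4: d²=197 > ρ²=34 → inactive
F = F_att + ΣF_rep = (1.7500,2.0000)
Δp = p'−p = (0.4375,0.5000); α = Δx/Fx = (7/16) / (7/4) = 1/4
check: Δy/Fy = (1/2) / (2) = 1/4 ✓

α = 1/4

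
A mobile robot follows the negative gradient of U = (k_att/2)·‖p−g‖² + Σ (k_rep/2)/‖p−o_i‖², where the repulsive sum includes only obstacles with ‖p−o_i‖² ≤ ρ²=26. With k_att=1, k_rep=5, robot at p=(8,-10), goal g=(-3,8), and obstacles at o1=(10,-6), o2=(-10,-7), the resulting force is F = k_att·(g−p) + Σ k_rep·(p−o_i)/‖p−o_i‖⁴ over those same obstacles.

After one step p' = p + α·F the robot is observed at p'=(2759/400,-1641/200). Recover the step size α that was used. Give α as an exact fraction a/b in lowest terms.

F_att = 1·(g−p) = 1·(-11,18) = (-11.0000,18.0000)
o1: d²=20 ≤ ρ²=26; F_rep = 5·(-2,-4)/20² = (-0.0250,-0.0500)
o2: d²=333 > ρ²=26 → inactive
F = F_att + ΣF_rep = (-11.0250,17.9500)
Δp = p'−p = (-1.1025,1.7950); α = Δx/Fx = (-441/400) / (-441/40) = 1/10
check: Δy/Fy = (359/200) / (359/20) = 1/10 ✓

α = 1/10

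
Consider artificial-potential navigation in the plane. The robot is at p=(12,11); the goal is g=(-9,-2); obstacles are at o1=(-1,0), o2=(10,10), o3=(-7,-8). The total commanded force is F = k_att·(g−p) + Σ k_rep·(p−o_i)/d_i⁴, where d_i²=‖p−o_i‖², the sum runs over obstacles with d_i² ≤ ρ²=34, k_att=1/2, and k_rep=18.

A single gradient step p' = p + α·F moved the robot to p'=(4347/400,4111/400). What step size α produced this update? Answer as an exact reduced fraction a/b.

α = 1/8

F_att = 1/2·(g−p) = 1/2·(-21,-13) = (-10.5000,-6.5000)
o1: d²=290 > ρ²=34 → inactive
o2: d²=5 ≤ ρ²=34; F_rep = 18·(2,1)/5² = (1.4400,0.7200)
o3: d²=722 > ρ²=34 → inactive
F = F_att + ΣF_rep = (-9.0600,-5.7800)
Δp = p'−p = (-1.1325,-0.7225); α = Δx/Fx = (-453/400) / (-453/50) = 1/8
check: Δy/Fy = (-289/400) / (-289/50) = 1/8 ✓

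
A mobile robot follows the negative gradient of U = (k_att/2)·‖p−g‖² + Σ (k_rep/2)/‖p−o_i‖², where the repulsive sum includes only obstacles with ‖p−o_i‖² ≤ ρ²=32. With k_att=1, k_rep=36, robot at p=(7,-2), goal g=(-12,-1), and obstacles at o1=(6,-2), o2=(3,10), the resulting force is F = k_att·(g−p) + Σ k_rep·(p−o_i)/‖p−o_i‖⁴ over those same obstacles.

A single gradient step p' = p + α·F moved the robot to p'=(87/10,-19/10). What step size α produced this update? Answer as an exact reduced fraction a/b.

F_att = 1·(g−p) = 1·(-19,1) = (-19.0000,1.0000)
o1: d²=1 ≤ ρ²=32; F_rep = 36·(1,0)/1² = (36.0000,0.0000)
o2: d²=160 > ρ²=32 → inactive
F = F_att + ΣF_rep = (17.0000,1.0000)
Δp = p'−p = (1.7000,0.1000); α = Δx/Fx = (17/10) / (17) = 1/10
check: Δy/Fy = (1/10) / (1) = 1/10 ✓

α = 1/10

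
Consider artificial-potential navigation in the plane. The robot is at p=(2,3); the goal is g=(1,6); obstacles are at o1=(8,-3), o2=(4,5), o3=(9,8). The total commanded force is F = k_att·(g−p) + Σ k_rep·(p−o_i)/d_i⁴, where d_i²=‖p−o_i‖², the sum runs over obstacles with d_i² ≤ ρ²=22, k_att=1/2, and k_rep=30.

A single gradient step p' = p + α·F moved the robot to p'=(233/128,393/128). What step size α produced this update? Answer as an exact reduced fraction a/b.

F_att = 1/2·(g−p) = 1/2·(-1,3) = (-0.5000,1.5000)
o1: d²=72 > ρ²=22 → inactive
o2: d²=8 ≤ ρ²=22; F_rep = 30·(-2,-2)/8² = (-0.9375,-0.9375)
o3: d²=74 > ρ²=22 → inactive
F = F_att + ΣF_rep = (-1.4375,0.5625)
Δp = p'−p = (-0.1797,0.0703); α = Δx/Fx = (-23/128) / (-23/16) = 1/8
check: Δy/Fy = (9/128) / (9/16) = 1/8 ✓

α = 1/8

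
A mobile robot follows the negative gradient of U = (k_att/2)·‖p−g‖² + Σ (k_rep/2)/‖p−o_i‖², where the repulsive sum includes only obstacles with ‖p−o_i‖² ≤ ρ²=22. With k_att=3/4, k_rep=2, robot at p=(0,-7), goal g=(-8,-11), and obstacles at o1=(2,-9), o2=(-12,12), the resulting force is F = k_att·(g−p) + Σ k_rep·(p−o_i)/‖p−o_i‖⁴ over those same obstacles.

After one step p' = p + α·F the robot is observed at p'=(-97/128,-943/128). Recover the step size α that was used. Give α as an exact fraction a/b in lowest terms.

F_att = 3/4·(g−p) = 3/4·(-8,-4) = (-6.0000,-3.0000)
o1: d²=8 ≤ ρ²=22; F_rep = 2·(-2,2)/8² = (-0.0625,0.0625)
o2: d²=505 > ρ²=22 → inactive
F = F_att + ΣF_rep = (-6.0625,-2.9375)
Δp = p'−p = (-0.7578,-0.3672); α = Δx/Fx = (-97/128) / (-97/16) = 1/8
check: Δy/Fy = (-47/128) / (-47/16) = 1/8 ✓

α = 1/8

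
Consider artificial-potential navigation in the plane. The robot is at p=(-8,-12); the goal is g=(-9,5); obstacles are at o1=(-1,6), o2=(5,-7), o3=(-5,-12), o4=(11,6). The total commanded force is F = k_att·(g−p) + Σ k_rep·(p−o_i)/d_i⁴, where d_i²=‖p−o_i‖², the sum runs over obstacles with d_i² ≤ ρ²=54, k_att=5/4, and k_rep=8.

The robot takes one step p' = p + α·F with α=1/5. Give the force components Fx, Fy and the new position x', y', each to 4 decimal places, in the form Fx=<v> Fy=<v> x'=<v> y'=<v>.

Fx=-1.5463 Fy=21.2500 x'=-8.3093 y'=-7.7500

F_att = 5/4·(g−p) = 5/4·(-1,17) = (-1.2500,21.2500)
o1: d²=373 > ρ²=54 → inactive
o2: d²=194 > ρ²=54 → inactive
o3: d²=9 ≤ ρ²=54; F_rep = 8·(-3,0)/9² = (-0.2963,0.0000)
o4: d²=685 > ρ²=54 → inactive
F = F_att + ΣF_rep = (-1.5463,21.2500)
p' = p + 1/5·F = (-8.3093,-7.7500)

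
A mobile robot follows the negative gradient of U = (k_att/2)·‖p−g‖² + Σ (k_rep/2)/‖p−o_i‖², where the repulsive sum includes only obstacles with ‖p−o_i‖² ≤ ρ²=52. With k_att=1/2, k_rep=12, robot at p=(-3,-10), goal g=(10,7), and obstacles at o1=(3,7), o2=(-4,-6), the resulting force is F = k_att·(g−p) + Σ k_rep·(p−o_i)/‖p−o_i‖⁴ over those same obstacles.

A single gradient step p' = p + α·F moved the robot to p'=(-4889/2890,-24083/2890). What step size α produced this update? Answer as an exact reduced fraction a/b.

α = 1/5

F_att = 1/2·(g−p) = 1/2·(13,17) = (6.5000,8.5000)
o1: d²=325 > ρ²=52 → inactive
o2: d²=17 ≤ ρ²=52; F_rep = 12·(1,-4)/17² = (0.0415,-0.1661)
F = F_att + ΣF_rep = (6.5415,8.3339)
Δp = p'−p = (1.3083,1.6668); α = Δx/Fx = (3781/2890) / (3781/578) = 1/5
check: Δy/Fy = (4817/2890) / (4817/578) = 1/5 ✓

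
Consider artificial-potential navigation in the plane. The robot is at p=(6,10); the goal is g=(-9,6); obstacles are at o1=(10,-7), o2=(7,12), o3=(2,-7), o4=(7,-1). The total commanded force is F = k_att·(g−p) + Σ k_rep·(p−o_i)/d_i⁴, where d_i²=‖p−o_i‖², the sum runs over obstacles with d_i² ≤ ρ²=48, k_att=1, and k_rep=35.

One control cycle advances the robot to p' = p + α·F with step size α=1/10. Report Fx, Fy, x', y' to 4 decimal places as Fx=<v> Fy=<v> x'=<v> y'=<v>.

F_att = 1·(g−p) = 1·(-15,-4) = (-15.0000,-4.0000)
o1: d²=305 > ρ²=48 → inactive
o2: d²=5 ≤ ρ²=48; F_rep = 35·(-1,-2)/5² = (-1.4000,-2.8000)
o3: d²=305 > ρ²=48 → inactive
o4: d²=122 > ρ²=48 → inactive
F = F_att + ΣF_rep = (-16.4000,-6.8000)
p' = p + 1/10·F = (4.3600,9.3200)

Fx=-16.4000 Fy=-6.8000 x'=4.3600 y'=9.3200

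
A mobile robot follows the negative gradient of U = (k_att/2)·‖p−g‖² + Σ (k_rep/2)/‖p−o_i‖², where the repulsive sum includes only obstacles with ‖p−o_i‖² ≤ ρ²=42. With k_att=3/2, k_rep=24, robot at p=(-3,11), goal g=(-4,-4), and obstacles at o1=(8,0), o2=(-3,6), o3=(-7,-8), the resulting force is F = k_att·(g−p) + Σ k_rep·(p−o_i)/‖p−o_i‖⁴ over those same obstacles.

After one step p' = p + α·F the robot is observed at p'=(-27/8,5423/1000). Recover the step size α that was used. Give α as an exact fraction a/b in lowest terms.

F_att = 3/2·(g−p) = 3/2·(-1,-15) = (-1.5000,-22.5000)
o1: d²=242 > ρ²=42 → inactive
o2: d²=25 ≤ ρ²=42; F_rep = 24·(0,5)/25² = (0.0000,0.1920)
o3: d²=377 > ρ²=42 → inactive
F = F_att + ΣF_rep = (-1.5000,-22.3080)
Δp = p'−p = (-0.3750,-5.5770); α = Δx/Fx = (-3/8) / (-3/2) = 1/4
check: Δy/Fy = (-5577/1000) / (-5577/250) = 1/4 ✓

α = 1/4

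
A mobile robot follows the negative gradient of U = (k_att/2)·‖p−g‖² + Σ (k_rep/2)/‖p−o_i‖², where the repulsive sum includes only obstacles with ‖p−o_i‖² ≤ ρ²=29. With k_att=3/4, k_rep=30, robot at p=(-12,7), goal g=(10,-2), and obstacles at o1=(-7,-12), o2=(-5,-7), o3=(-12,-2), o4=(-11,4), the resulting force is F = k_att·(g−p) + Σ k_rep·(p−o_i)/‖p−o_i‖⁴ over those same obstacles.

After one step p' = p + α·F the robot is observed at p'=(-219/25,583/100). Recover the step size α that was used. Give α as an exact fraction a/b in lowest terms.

F_att = 3/4·(g−p) = 3/4·(22,-9) = (16.5000,-6.7500)
o1: d²=386 > ρ²=29 → inactive
o2: d²=245 > ρ²=29 → inactive
o3: d²=81 > ρ²=29 → inactive
o4: d²=10 ≤ ρ²=29; F_rep = 30·(-1,3)/10² = (-0.3000,0.9000)
F = F_att + ΣF_rep = (16.2000,-5.8500)
Δp = p'−p = (3.2400,-1.1700); α = Δx/Fx = (81/25) / (81/5) = 1/5
check: Δy/Fy = (-117/100) / (-117/20) = 1/5 ✓

α = 1/5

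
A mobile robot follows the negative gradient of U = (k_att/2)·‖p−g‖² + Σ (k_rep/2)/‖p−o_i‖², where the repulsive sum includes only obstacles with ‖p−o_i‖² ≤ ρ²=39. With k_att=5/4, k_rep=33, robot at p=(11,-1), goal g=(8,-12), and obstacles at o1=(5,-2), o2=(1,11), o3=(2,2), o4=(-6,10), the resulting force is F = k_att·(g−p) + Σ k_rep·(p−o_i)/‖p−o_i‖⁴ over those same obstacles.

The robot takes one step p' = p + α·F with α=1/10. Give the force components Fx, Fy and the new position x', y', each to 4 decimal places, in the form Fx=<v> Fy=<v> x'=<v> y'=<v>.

Fx=-3.6054 Fy=-13.7259 x'=10.6395 y'=-2.3726

F_att = 5/4·(g−p) = 5/4·(-3,-11) = (-3.7500,-13.7500)
o1: d²=37 ≤ ρ²=39; F_rep = 33·(6,1)/37² = (0.1446,0.0241)
o2: d²=244 > ρ²=39 → inactive
o3: d²=90 > ρ²=39 → inactive
o4: d²=410 > ρ²=39 → inactive
F = F_att + ΣF_rep = (-3.6054,-13.7259)
p' = p + 1/10·F = (10.6395,-2.3726)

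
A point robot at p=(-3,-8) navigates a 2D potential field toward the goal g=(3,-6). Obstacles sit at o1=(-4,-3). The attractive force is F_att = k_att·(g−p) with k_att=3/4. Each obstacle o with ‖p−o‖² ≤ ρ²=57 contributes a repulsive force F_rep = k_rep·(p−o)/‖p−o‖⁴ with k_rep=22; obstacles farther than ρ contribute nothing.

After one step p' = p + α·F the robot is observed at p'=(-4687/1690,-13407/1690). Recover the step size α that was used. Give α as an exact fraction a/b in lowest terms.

F_att = 3/4·(g−p) = 3/4·(6,2) = (4.5000,1.5000)
o1: d²=26 ≤ ρ²=57; F_rep = 22·(1,-5)/26² = (0.0325,-0.1627)
F = F_att + ΣF_rep = (4.5325,1.3373)
Δp = p'−p = (0.2266,0.0669); α = Δx/Fx = (383/1690) / (766/169) = 1/20
check: Δy/Fy = (113/1690) / (226/169) = 1/20 ✓

α = 1/20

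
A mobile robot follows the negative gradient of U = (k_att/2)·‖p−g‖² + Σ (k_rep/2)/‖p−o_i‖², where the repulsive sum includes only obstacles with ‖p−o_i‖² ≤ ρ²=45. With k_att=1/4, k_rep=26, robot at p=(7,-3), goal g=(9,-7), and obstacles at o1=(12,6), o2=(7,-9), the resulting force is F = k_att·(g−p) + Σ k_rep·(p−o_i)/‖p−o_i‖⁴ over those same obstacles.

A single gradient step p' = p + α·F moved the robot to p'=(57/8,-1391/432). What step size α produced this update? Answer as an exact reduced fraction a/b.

α = 1/4

F_att = 1/4·(g−p) = 1/4·(2,-4) = (0.5000,-1.0000)
o1: d²=106 > ρ²=45 → inactive
o2: d²=36 ≤ ρ²=45; F_rep = 26·(0,6)/36² = (0.0000,0.1204)
F = F_att + ΣF_rep = (0.5000,-0.8796)
Δp = p'−p = (0.1250,-0.2199); α = Δx/Fx = (1/8) / (1/2) = 1/4
check: Δy/Fy = (-95/432) / (-95/108) = 1/4 ✓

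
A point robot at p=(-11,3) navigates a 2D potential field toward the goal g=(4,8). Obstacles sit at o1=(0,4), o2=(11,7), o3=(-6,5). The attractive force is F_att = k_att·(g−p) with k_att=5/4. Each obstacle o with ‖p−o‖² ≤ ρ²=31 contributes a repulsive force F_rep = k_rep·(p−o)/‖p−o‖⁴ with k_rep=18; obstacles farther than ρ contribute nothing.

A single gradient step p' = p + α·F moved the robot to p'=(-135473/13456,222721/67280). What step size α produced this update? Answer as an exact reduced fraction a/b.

α = 1/20

F_att = 5/4·(g−p) = 5/4·(15,5) = (18.7500,6.2500)
o1: d²=122 > ρ²=31 → inactive
o2: d²=500 > ρ²=31 → inactive
o3: d²=29 ≤ ρ²=31; F_rep = 18·(-5,-2)/29² = (-0.1070,-0.0428)
F = F_att + ΣF_rep = (18.6430,6.2072)
Δp = p'−p = (0.9321,0.3104); α = Δx/Fx = (12543/13456) / (62715/3364) = 1/20
check: Δy/Fy = (20881/67280) / (20881/3364) = 1/20 ✓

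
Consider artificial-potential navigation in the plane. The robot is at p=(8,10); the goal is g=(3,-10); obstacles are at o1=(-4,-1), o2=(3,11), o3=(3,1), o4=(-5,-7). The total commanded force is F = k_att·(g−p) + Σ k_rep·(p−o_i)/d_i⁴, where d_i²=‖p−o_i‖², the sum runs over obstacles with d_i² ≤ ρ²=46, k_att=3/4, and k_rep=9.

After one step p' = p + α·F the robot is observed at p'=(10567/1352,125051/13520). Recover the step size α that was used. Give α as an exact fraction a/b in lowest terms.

α = 1/20

F_att = 3/4·(g−p) = 3/4·(-5,-20) = (-3.7500,-15.0000)
o1: d²=265 > ρ²=46 → inactive
o2: d²=26 ≤ ρ²=46; F_rep = 9·(5,-1)/26² = (0.0666,-0.0133)
o3: d²=106 > ρ²=46 → inactive
o4: d²=458 > ρ²=46 → inactive
F = F_att + ΣF_rep = (-3.6834,-15.0133)
Δp = p'−p = (-0.1842,-0.7507); α = Δx/Fx = (-249/1352) / (-1245/338) = 1/20
check: Δy/Fy = (-10149/13520) / (-10149/676) = 1/20 ✓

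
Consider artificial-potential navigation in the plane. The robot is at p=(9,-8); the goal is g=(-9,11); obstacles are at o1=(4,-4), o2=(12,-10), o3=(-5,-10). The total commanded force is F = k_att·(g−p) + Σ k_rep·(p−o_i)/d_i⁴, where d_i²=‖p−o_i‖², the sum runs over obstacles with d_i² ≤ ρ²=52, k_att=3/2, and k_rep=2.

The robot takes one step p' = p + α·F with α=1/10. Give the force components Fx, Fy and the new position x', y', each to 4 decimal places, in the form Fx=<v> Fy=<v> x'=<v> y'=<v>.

F_att = 3/2·(g−p) = 3/2·(-18,19) = (-27.0000,28.5000)
o1: d²=41 ≤ ρ²=52; F_rep = 2·(5,-4)/41² = (0.0059,-0.0048)
o2: d²=13 ≤ ρ²=52; F_rep = 2·(-3,2)/13² = (-0.0355,0.0237)
o3: d²=200 > ρ²=52 → inactive
F = F_att + ΣF_rep = (-27.0296,28.5189)
p' = p + 1/10·F = (6.2970,-5.1481)

Fx=-27.0296 Fy=28.5189 x'=6.2970 y'=-5.1481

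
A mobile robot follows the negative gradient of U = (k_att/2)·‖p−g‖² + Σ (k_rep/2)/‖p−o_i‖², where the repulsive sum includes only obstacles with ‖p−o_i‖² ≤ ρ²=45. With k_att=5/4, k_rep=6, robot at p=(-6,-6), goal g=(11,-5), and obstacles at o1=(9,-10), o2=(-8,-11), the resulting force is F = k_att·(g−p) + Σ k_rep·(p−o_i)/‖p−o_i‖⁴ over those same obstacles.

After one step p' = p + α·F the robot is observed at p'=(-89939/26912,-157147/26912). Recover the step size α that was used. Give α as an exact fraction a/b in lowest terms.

F_att = 5/4·(g−p) = 5/4·(17,1) = (21.2500,1.2500)
o1: d²=241 > ρ²=45 → inactive
o2: d²=29 ≤ ρ²=45; F_rep = 6·(2,5)/29² = (0.0143,0.0357)
F = F_att + ΣF_rep = (21.2643,1.2857)
Δp = p'−p = (2.6580,0.1607); α = Δx/Fx = (71533/26912) / (71533/3364) = 1/8
check: Δy/Fy = (4325/26912) / (4325/3364) = 1/8 ✓

α = 1/8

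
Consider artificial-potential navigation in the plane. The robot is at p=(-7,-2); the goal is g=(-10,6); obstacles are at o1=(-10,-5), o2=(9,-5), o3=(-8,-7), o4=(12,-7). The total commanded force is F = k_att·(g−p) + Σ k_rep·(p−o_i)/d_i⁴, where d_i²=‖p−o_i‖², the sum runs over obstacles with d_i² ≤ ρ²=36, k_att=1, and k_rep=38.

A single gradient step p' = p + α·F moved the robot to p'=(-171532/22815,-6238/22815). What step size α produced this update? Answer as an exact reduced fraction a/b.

F_att = 1·(g−p) = 1·(-3,8) = (-3.0000,8.0000)
o1: d²=18 ≤ ρ²=36; F_rep = 38·(3,3)/18² = (0.3519,0.3519)
o2: d²=265 > ρ²=36 → inactive
o3: d²=26 ≤ ρ²=36; F_rep = 38·(1,5)/26² = (0.0562,0.2811)
o4: d²=386 > ρ²=36 → inactive
F = F_att + ΣF_rep = (-2.5919,8.6329)
Δp = p'−p = (-0.5184,1.7266); α = Δx/Fx = (-11827/22815) / (-11827/4563) = 1/5
check: Δy/Fy = (39392/22815) / (39392/4563) = 1/5 ✓

α = 1/5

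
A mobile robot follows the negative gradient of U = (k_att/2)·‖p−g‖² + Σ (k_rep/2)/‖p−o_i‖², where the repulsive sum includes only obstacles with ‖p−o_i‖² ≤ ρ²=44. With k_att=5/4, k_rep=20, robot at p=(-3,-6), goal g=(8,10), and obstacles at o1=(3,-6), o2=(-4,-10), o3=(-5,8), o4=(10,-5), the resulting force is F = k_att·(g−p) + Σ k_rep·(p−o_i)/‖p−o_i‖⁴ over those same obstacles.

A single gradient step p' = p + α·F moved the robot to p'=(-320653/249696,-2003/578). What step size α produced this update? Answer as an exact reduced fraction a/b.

α = 1/8

F_att = 5/4·(g−p) = 5/4·(11,16) = (13.7500,20.0000)
o1: d²=36 ≤ ρ²=44; F_rep = 20·(-6,0)/36² = (-0.0926,0.0000)
o2: d²=17 ≤ ρ²=44; F_rep = 20·(1,4)/17² = (0.0692,0.2768)
o3: d²=200 > ρ²=44 → inactive
o4: d²=170 > ρ²=44 → inactive
F = F_att + ΣF_rep = (13.7266,20.2768)
Δp = p'−p = (1.7158,2.5346); α = Δx/Fx = (428435/249696) / (428435/31212) = 1/8
check: Δy/Fy = (1465/578) / (5860/289) = 1/8 ✓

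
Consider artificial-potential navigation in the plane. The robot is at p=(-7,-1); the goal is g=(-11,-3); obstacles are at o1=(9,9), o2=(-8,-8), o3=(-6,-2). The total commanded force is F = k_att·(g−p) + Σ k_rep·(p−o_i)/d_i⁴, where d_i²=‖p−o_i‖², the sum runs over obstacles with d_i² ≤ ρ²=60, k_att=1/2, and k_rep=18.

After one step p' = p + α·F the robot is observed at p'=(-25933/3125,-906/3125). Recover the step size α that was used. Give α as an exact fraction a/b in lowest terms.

F_att = 1/2·(g−p) = 1/2·(-4,-2) = (-2.0000,-1.0000)
o1: d²=356 > ρ²=60 → inactive
o2: d²=50 ≤ ρ²=60; F_rep = 18·(1,7)/50² = (0.0072,0.0504)
o3: d²=2 ≤ ρ²=60; F_rep = 18·(-1,1)/2² = (-4.5000,4.5000)
F = F_att + ΣF_rep = (-6.4928,3.5504)
Δp = p'−p = (-1.2986,0.7101); α = Δx/Fx = (-4058/3125) / (-4058/625) = 1/5
check: Δy/Fy = (2219/3125) / (2219/625) = 1/5 ✓

α = 1/5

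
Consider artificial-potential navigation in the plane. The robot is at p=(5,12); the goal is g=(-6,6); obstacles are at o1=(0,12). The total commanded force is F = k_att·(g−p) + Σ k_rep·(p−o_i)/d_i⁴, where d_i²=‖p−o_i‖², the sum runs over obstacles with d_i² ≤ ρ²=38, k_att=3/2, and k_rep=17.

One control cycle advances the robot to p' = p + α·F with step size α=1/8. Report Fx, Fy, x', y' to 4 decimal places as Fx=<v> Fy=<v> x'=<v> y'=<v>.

Fx=-16.3640 Fy=-9.0000 x'=2.9545 y'=10.8750

F_att = 3/2·(g−p) = 3/2·(-11,-6) = (-16.5000,-9.0000)
o1: d²=25 ≤ ρ²=38; F_rep = 17·(5,0)/25² = (0.1360,0.0000)
F = F_att + ΣF_rep = (-16.3640,-9.0000)
p' = p + 1/8·F = (2.9545,10.8750)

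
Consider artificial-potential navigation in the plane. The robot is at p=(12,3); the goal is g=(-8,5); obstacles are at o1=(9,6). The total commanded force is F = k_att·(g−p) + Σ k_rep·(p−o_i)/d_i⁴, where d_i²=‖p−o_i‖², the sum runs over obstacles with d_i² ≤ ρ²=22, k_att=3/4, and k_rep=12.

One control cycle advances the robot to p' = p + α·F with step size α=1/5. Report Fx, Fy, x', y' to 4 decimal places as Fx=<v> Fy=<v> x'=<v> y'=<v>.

Fx=-14.8889 Fy=1.3889 x'=9.0222 y'=3.2778

F_att = 3/4·(g−p) = 3/4·(-20,2) = (-15.0000,1.5000)
o1: d²=18 ≤ ρ²=22; F_rep = 12·(3,-3)/18² = (0.1111,-0.1111)
F = F_att + ΣF_rep = (-14.8889,1.3889)
p' = p + 1/5·F = (9.0222,3.2778)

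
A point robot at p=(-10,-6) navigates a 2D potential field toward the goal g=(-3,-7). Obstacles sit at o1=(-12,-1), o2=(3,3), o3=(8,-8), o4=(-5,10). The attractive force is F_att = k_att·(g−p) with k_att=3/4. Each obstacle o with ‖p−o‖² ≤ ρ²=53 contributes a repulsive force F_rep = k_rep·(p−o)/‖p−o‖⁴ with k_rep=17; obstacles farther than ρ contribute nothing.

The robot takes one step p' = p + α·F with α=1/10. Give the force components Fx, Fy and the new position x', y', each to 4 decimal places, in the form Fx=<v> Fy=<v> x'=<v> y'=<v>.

Fx=5.2904 Fy=-0.8511 x'=-9.4710 y'=-6.0851

F_att = 3/4·(g−p) = 3/4·(7,-1) = (5.2500,-0.7500)
o1: d²=29 ≤ ρ²=53; F_rep = 17·(2,-5)/29² = (0.0404,-0.1011)
o2: d²=250 > ρ²=53 → inactive
o3: d²=328 > ρ²=53 → inactive
o4: d²=281 > ρ²=53 → inactive
F = F_att + ΣF_rep = (5.2904,-0.8511)
p' = p + 1/10·F = (-9.4710,-6.0851)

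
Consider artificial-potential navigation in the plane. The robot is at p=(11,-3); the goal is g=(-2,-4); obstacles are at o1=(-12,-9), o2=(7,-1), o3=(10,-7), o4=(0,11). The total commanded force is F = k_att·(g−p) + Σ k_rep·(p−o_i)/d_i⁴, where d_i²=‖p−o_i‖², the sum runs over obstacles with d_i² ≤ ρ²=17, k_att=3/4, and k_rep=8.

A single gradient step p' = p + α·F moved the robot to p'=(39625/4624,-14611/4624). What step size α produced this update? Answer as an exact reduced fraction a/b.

α = 1/4

F_att = 3/4·(g−p) = 3/4·(-13,-1) = (-9.7500,-0.7500)
o1: d²=565 > ρ²=17 → inactive
o2: d²=20 > ρ²=17 → inactive
o3: d²=17 ≤ ρ²=17; F_rep = 8·(1,4)/17² = (0.0277,0.1107)
o4: d²=317 > ρ²=17 → inactive
F = F_att + ΣF_rep = (-9.7223,-0.6393)
Δp = p'−p = (-2.4306,-0.1598); α = Δx/Fx = (-11239/4624) / (-11239/1156) = 1/4
check: Δy/Fy = (-739/4624) / (-739/1156) = 1/4 ✓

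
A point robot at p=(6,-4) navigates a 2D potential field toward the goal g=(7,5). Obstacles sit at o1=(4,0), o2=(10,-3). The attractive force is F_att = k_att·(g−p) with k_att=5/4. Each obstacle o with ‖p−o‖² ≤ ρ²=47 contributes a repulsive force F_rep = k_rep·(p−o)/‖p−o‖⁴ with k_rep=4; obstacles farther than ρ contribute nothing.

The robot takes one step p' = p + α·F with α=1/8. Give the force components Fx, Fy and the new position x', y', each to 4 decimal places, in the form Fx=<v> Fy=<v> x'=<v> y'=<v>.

F_att = 5/4·(g−p) = 5/4·(1,9) = (1.2500,11.2500)
o1: d²=20 ≤ ρ²=47; F_rep = 4·(2,-4)/20² = (0.0200,-0.0400)
o2: d²=17 ≤ ρ²=47; F_rep = 4·(-4,-1)/17² = (-0.0554,-0.0138)
F = F_att + ΣF_rep = (1.2146,11.1962)
p' = p + 1/8·F = (6.1518,-2.6005)

Fx=1.2146 Fy=11.1962 x'=6.1518 y'=-2.6005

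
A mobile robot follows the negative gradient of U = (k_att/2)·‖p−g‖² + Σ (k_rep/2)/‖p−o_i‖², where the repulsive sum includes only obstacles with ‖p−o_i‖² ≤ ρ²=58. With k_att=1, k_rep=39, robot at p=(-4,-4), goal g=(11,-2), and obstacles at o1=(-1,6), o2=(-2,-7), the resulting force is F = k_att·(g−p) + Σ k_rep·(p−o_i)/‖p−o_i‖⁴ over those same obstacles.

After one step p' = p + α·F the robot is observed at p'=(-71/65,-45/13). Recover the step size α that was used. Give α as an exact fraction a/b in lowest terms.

α = 1/5

F_att = 1·(g−p) = 1·(15,2) = (15.0000,2.0000)
o1: d²=109 > ρ²=58 → inactive
o2: d²=13 ≤ ρ²=58; F_rep = 39·(-2,3)/13² = (-0.4615,0.6923)
F = F_att + ΣF_rep = (14.5385,2.6923)
Δp = p'−p = (2.9077,0.5385); α = Δx/Fx = (189/65) / (189/13) = 1/5
check: Δy/Fy = (7/13) / (35/13) = 1/5 ✓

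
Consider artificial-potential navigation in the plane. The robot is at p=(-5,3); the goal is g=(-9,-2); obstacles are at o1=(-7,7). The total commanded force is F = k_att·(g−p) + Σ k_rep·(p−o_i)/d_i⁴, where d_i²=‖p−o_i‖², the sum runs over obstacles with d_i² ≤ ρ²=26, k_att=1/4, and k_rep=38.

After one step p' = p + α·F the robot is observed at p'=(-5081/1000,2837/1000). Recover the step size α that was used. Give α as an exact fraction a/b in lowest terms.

α = 1/10

F_att = 1/4·(g−p) = 1/4·(-4,-5) = (-1.0000,-1.2500)
o1: d²=20 ≤ ρ²=26; F_rep = 38·(2,-4)/20² = (0.1900,-0.3800)
F = F_att + ΣF_rep = (-0.8100,-1.6300)
Δp = p'−p = (-0.0810,-0.1630); α = Δx/Fx = (-81/1000) / (-81/100) = 1/10
check: Δy/Fy = (-163/1000) / (-163/100) = 1/10 ✓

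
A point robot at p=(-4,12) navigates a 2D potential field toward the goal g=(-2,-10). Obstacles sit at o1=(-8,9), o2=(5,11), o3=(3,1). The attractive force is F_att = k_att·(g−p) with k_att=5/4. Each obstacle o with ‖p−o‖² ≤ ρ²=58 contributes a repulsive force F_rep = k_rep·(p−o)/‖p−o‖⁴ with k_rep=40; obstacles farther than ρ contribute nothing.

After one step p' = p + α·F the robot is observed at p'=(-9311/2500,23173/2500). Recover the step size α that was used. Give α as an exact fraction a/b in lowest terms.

F_att = 5/4·(g−p) = 5/4·(2,-22) = (2.5000,-27.5000)
o1: d²=25 ≤ ρ²=58; F_rep = 40·(4,3)/25² = (0.2560,0.1920)
o2: d²=82 > ρ²=58 → inactive
o3: d²=170 > ρ²=58 → inactive
F = F_att + ΣF_rep = (2.7560,-27.3080)
Δp = p'−p = (0.2756,-2.7308); α = Δx/Fx = (689/2500) / (689/250) = 1/10
check: Δy/Fy = (-6827/2500) / (-6827/250) = 1/10 ✓

α = 1/10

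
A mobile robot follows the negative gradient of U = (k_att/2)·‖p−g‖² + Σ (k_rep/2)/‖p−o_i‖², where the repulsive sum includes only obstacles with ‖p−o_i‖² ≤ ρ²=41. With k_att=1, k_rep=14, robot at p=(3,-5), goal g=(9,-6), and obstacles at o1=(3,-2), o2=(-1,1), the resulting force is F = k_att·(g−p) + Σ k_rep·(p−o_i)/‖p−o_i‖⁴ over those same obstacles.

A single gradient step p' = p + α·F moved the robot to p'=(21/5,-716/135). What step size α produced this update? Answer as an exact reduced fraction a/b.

F_att = 1·(g−p) = 1·(6,-1) = (6.0000,-1.0000)
o1: d²=9 ≤ ρ²=41; F_rep = 14·(0,-3)/9² = (0.0000,-0.5185)
o2: d²=52 > ρ²=41 → inactive
F = F_att + ΣF_rep = (6.0000,-1.5185)
Δp = p'−p = (1.2000,-0.3037); α = Δx/Fx = (6/5) / (6) = 1/5
check: Δy/Fy = (-41/135) / (-41/27) = 1/5 ✓

α = 1/5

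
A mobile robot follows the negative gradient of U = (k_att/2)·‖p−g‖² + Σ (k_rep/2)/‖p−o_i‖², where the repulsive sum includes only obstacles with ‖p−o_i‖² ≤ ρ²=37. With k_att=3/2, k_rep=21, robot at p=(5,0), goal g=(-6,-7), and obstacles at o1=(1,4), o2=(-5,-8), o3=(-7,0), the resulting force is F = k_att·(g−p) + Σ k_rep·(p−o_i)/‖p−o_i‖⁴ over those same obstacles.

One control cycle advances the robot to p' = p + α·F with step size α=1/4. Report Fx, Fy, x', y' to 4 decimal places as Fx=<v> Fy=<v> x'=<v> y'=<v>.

F_att = 3/2·(g−p) = 3/2·(-11,-7) = (-16.5000,-10.5000)
o1: d²=32 ≤ ρ²=37; F_rep = 21·(4,-4)/32² = (0.0820,-0.0820)
o2: d²=164 > ρ²=37 → inactive
o3: d²=144 > ρ²=37 → inactive
F = F_att + ΣF_rep = (-16.4180,-10.5820)
p' = p + 1/4·F = (0.8955,-2.6455)

Fx=-16.4180 Fy=-10.5820 x'=0.8955 y'=-2.6455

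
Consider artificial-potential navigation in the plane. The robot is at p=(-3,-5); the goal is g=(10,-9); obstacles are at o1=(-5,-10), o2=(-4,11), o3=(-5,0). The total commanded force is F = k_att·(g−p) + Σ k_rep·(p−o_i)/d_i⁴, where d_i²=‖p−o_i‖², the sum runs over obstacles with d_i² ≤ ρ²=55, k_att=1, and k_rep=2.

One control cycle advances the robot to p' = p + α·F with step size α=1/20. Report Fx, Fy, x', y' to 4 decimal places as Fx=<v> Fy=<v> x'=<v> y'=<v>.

Fx=13.0095 Fy=-4.0000 x'=-2.3495 y'=-5.2000

F_att = 1·(g−p) = 1·(13,-4) = (13.0000,-4.0000)
o1: d²=29 ≤ ρ²=55; F_rep = 2·(2,5)/29² = (0.0048,0.0119)
o2: d²=257 > ρ²=55 → inactive
o3: d²=29 ≤ ρ²=55; F_rep = 2·(2,-5)/29² = (0.0048,-0.0119)
F = F_att + ΣF_rep = (13.0095,-4.0000)
p' = p + 1/20·F = (-2.3495,-5.2000)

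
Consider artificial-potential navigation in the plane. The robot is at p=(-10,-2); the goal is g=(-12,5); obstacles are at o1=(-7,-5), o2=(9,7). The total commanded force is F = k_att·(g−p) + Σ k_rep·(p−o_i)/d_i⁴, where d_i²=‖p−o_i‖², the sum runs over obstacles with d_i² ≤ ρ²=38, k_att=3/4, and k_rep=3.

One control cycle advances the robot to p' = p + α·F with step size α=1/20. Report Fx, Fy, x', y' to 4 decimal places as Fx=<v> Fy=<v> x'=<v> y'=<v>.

F_att = 3/4·(g−p) = 3/4·(-2,7) = (-1.5000,5.2500)
o1: d²=18 ≤ ρ²=38; F_rep = 3·(-3,3)/18² = (-0.0278,0.0278)
o2: d²=442 > ρ²=38 → inactive
F = F_att + ΣF_rep = (-1.5278,5.2778)
p' = p + 1/20·F = (-10.0764,-1.7361)

Fx=-1.5278 Fy=5.2778 x'=-10.0764 y'=-1.7361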